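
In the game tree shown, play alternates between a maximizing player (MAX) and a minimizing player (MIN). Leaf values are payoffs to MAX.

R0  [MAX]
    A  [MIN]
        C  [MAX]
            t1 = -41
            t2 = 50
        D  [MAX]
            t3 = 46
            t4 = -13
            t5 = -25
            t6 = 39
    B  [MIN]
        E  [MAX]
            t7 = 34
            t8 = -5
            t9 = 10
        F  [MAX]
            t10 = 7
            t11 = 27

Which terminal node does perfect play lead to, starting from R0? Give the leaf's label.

t3

C (MAX): max(-41, 50) = 50
D (MAX): max(46, -13, -25, 39) = 46
A (MIN): min(50, 46) = 46
E (MAX): max(34, -5, 10) = 34
F (MAX): max(7, 27) = 27
B (MIN): min(34, 27) = 27
R0 (MAX): max(46, 27) = 46
At R0, MAX picks A (highest: 46).
At A, MIN picks D (lowest: 46).
At D, MAX picks t3 (highest: 46).
Terminal value 46.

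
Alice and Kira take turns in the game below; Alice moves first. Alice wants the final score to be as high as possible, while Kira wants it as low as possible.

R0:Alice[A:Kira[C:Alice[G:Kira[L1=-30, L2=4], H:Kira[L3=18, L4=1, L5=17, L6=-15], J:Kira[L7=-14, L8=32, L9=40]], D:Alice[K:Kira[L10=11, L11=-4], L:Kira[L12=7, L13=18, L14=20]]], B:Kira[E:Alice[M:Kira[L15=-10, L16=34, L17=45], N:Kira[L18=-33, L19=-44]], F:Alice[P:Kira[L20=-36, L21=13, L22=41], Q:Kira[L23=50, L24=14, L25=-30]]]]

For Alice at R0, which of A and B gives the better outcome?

G (Kira): min(-30, 4) = -30
H (Kira): min(18, 1, 17, -15) = -15
J (Kira): min(-14, 32, 40) = -14
C (Alice): max(-30, -15, -14) = -14
K (Kira): min(11, -4) = -4
L (Kira): min(7, 18, 20) = 7
D (Alice): max(-4, 7) = 7
A (Kira): min(-14, 7) = -14
M (Kira): min(-10, 34, 45) = -10
N (Kira): min(-33, -44) = -44
E (Alice): max(-10, -44) = -10
P (Kira): min(-36, 13, 41) = -36
Q (Kira): min(50, 14, -30) = -30
F (Alice): max(-36, -30) = -30
B (Kira): min(-10, -30) = -30
Alice prefers the higher value; A=-14, B=-30. A is better since -14 > -30.

A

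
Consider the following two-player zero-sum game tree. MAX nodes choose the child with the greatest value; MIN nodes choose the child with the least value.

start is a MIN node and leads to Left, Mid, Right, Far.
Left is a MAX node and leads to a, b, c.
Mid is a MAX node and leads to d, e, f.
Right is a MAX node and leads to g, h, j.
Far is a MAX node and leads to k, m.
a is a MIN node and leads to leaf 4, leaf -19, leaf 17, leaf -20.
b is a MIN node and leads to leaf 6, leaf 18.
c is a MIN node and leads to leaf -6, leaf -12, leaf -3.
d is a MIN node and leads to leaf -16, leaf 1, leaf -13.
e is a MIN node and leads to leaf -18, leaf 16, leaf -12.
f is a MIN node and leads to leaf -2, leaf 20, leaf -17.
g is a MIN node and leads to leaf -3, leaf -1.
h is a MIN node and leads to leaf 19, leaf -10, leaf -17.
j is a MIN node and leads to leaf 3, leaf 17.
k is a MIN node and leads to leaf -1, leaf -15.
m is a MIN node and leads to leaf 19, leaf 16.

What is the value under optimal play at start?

-16

a (MIN): min(4, -19, 17, -20) = -20
b (MIN): min(6, 18) = 6
c (MIN): min(-6, -12, -3) = -12
Left (MAX): max(-20, 6, -12) = 6
d (MIN): min(-16, 1, -13) = -16
e (MIN): min(-18, 16, -12) = -18
f (MIN): min(-2, 20, -17) = -17
Mid (MAX): max(-16, -18, -17) = -16
g (MIN): min(-3, -1) = -3
h (MIN): min(19, -10, -17) = -17
j (MIN): min(3, 17) = 3
Right (MAX): max(-3, -17, 3) = 3
k (MIN): min(-1, -15) = -15
m (MIN): min(19, 16) = 16
Far (MAX): max(-15, 16) = 16
start (MIN): min(6, -16, 3, 16) = -16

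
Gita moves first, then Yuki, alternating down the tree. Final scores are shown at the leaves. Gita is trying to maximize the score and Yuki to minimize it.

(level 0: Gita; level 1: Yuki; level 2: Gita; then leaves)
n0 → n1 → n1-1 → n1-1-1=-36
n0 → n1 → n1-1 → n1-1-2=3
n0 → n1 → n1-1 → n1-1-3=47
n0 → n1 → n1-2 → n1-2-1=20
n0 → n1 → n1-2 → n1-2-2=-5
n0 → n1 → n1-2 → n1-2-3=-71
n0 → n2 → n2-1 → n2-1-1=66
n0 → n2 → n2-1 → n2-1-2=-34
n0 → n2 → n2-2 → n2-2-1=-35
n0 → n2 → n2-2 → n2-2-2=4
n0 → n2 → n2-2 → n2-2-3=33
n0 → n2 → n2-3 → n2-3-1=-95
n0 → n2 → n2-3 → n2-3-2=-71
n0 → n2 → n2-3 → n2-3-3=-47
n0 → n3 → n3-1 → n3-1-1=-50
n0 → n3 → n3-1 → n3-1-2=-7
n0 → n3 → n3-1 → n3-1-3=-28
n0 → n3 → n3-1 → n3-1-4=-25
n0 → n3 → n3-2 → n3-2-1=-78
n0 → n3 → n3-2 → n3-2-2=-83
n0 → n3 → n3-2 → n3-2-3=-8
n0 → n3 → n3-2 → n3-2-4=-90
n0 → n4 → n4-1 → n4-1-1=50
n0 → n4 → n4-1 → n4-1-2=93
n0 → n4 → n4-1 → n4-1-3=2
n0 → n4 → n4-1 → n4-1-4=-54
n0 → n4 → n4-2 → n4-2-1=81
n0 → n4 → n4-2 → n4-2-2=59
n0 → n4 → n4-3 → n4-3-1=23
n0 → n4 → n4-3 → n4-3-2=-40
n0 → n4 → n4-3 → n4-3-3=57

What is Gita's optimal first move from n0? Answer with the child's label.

n4

n1-1 (Gita): max(-36, 3, 47) = 47
n1-2 (Gita): max(20, -5, -71) = 20
n1 (Yuki): min(47, 20) = 20
n2-1 (Gita): max(66, -34) = 66
n2-2 (Gita): max(-35, 4, 33) = 33
n2-3 (Gita): max(-95, -71, -47) = -47
n2 (Yuki): min(66, 33, -47) = -47
n3-1 (Gita): max(-50, -7, -28, -25) = -7
n3-2 (Gita): max(-78, -83, -8, -90) = -8
n3 (Yuki): min(-7, -8) = -8
n4-1 (Gita): max(50, 93, 2, -54) = 93
n4-2 (Gita): max(81, 59) = 81
n4-3 (Gita): max(23, -40, 57) = 57
n4 (Yuki): min(93, 81, 57) = 57
n0 (Gita): max(20, -47, -8, 57) = 57
Gita at n0 wants the highest of {n1=20, n2=-47, n3=-8, n4=57}, so chooses n4.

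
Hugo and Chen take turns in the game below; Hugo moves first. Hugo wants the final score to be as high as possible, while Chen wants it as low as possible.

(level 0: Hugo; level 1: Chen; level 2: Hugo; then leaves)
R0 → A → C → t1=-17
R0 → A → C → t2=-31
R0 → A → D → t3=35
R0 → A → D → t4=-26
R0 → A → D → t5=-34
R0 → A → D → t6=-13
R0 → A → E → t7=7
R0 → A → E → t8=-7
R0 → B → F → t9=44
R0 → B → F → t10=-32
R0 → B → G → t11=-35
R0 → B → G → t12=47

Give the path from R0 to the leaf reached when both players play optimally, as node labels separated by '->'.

C (Hugo): max(-17, -31) = -17
D (Hugo): max(35, -26, -34, -13) = 35
E (Hugo): max(7, -7) = 7
A (Chen): min(-17, 35, 7) = -17
F (Hugo): max(44, -32) = 44
G (Hugo): max(-35, 47) = 47
B (Chen): min(44, 47) = 44
R0 (Hugo): max(-17, 44) = 44
At R0, Hugo picks B (highest: 44).
At B, Chen picks F (lowest: 44).
At F, Hugo picks t9 (highest: 44).
Terminal value 44.

R0 -> B -> F -> t9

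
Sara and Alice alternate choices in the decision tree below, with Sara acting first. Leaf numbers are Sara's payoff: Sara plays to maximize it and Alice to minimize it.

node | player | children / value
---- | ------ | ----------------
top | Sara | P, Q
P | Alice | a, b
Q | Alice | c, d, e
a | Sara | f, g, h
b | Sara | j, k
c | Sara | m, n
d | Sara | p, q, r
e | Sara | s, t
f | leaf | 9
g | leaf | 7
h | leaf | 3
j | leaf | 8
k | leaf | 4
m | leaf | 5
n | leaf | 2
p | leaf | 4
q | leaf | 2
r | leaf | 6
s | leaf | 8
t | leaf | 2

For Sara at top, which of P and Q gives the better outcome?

P

a (Sara): max(9, 7, 3) = 9
b (Sara): max(8, 4) = 8
P (Alice): min(9, 8) = 8
c (Sara): max(5, 2) = 5
d (Sara): max(4, 2, 6) = 6
e (Sara): max(8, 2) = 8
Q (Alice): min(5, 6, 8) = 5
Sara prefers the higher value; P=8, Q=5. P is better since 8 > 5.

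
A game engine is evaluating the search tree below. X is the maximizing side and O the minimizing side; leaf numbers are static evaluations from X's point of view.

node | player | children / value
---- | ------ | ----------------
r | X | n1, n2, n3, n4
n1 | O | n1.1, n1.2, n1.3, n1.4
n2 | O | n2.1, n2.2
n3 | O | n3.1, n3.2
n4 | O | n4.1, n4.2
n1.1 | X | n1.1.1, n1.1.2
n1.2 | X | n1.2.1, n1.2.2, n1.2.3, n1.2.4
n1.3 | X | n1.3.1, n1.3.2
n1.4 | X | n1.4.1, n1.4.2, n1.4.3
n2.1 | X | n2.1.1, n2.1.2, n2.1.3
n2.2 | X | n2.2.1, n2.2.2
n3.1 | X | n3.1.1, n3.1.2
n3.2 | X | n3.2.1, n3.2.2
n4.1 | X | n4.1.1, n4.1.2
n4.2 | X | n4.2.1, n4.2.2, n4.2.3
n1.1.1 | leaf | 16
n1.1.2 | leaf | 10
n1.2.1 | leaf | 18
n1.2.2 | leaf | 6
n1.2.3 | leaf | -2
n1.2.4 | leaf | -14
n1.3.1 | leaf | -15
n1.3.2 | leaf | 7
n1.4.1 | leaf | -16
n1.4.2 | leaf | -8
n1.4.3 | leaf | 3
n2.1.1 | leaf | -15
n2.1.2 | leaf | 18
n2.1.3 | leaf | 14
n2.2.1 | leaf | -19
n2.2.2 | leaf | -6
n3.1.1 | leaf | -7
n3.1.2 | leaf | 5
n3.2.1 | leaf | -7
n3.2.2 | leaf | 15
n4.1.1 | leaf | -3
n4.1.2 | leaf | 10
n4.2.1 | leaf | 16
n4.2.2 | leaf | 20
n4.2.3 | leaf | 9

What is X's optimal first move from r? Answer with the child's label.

n4

n1.1 (X): max(16, 10) = 16
n1.2 (X): max(18, 6, -2, -14) = 18
n1.3 (X): max(-15, 7) = 7
n1.4 (X): max(-16, -8, 3) = 3
n1 (O): min(16, 18, 7, 3) = 3
n2.1 (X): max(-15, 18, 14) = 18
n2.2 (X): max(-19, -6) = -6
n2 (O): min(18, -6) = -6
n3.1 (X): max(-7, 5) = 5
n3.2 (X): max(-7, 15) = 15
n3 (O): min(5, 15) = 5
n4.1 (X): max(-3, 10) = 10
n4.2 (X): max(16, 20, 9) = 20
n4 (O): min(10, 20) = 10
r (X): max(3, -6, 5, 10) = 10
X at r wants the highest of {n1=3, n2=-6, n3=5, n4=10}, so chooses n4.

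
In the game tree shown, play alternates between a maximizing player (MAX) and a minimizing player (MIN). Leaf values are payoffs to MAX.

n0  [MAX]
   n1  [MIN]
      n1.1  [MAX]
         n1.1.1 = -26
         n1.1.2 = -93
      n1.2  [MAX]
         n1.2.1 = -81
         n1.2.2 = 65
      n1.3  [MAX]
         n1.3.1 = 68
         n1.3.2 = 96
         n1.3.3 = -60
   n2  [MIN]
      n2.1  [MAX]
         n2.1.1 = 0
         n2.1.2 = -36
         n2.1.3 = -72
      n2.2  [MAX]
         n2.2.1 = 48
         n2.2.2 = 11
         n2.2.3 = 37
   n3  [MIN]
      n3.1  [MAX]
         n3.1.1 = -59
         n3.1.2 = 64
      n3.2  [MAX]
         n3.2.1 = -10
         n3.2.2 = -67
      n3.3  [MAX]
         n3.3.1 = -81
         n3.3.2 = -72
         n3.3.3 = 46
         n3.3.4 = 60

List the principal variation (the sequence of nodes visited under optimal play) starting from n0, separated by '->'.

n1.1 (MAX): max(-26, -93) = -26
n1.2 (MAX): max(-81, 65) = 65
n1.3 (MAX): max(68, 96, -60) = 96
n1 (MIN): min(-26, 65, 96) = -26
n2.1 (MAX): max(0, -36, -72) = 0
n2.2 (MAX): max(48, 11, 37) = 48
n2 (MIN): min(0, 48) = 0
n3.1 (MAX): max(-59, 64) = 64
n3.2 (MAX): max(-10, -67) = -10
n3.3 (MAX): max(-81, -72, 46, 60) = 60
n3 (MIN): min(64, -10, 60) = -10
n0 (MAX): max(-26, 0, -10) = 0
At n0, MAX picks n2 (highest: 0).
At n2, MIN picks n2.1 (lowest: 0).
At n2.1, MAX picks n2.1.1 (highest: 0).
Terminal value 0.

n0 -> n2 -> n2.1 -> n2.1.1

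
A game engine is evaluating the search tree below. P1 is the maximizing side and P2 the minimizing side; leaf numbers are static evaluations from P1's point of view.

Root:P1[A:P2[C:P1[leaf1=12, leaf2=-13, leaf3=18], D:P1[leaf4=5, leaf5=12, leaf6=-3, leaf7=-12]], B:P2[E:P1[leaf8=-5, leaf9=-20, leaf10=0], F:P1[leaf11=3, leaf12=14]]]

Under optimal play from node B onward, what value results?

0

E (P1): max(-5, -20, 0) = 0
F (P1): max(3, 14) = 14
B (P2): min(0, 14) = 0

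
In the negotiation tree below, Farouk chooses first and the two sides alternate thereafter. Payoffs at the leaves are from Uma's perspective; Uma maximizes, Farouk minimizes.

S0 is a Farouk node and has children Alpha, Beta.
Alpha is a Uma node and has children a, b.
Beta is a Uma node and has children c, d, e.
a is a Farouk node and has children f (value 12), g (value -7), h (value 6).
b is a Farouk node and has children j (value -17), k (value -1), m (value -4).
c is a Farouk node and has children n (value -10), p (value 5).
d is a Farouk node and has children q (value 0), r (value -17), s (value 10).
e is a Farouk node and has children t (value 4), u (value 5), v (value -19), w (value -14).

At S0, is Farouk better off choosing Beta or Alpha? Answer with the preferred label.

c (Farouk): min(-10, 5) = -10
d (Farouk): min(0, -17, 10) = -17
e (Farouk): min(4, 5, -19, -14) = -19
Beta (Uma): max(-10, -17, -19) = -10
a (Farouk): min(12, -7, 6) = -7
b (Farouk): min(-17, -1, -4) = -17
Alpha (Uma): max(-7, -17) = -7
Farouk prefers the lower value; Beta=-10, Alpha=-7. Beta is better since -10 < -7.

Beta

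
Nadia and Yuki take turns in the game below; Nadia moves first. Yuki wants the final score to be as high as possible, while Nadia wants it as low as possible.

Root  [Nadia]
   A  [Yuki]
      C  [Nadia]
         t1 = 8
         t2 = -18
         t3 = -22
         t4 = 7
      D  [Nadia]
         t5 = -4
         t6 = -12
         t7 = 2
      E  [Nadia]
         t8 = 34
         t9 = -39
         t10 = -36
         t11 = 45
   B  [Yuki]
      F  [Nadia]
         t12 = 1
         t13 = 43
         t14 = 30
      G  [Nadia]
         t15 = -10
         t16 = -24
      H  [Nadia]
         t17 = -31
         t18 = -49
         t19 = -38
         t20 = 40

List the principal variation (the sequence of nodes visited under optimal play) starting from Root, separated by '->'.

Root -> A -> D -> t6

C (Nadia): min(8, -18, -22, 7) = -22
D (Nadia): min(-4, -12, 2) = -12
E (Nadia): min(34, -39, -36, 45) = -39
A (Yuki): max(-22, -12, -39) = -12
F (Nadia): min(1, 43, 30) = 1
G (Nadia): min(-10, -24) = -24
H (Nadia): min(-31, -49, -38, 40) = -49
B (Yuki): max(1, -24, -49) = 1
Root (Nadia): min(-12, 1) = -12
At Root, Nadia picks A (lowest: -12).
At A, Yuki picks D (highest: -12).
At D, Nadia picks t6 (lowest: -12).
Terminal value -12.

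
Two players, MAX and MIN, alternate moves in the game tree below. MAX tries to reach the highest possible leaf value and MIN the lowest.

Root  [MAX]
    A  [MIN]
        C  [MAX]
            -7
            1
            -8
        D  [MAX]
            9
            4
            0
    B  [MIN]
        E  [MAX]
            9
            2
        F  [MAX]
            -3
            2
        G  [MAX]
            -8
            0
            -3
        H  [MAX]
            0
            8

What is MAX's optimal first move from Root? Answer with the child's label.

A

C (MAX): max(-7, 1, -8) = 1
D (MAX): max(9, 4, 0) = 9
A (MIN): min(1, 9) = 1
E (MAX): max(9, 2) = 9
F (MAX): max(-3, 2) = 2
G (MAX): max(-8, 0, -3) = 0
H (MAX): max(0, 8) = 8
B (MIN): min(9, 2, 0, 8) = 0
Root (MAX): max(1, 0) = 1
MAX at Root wants the highest of {A=1, B=0}, so chooses A.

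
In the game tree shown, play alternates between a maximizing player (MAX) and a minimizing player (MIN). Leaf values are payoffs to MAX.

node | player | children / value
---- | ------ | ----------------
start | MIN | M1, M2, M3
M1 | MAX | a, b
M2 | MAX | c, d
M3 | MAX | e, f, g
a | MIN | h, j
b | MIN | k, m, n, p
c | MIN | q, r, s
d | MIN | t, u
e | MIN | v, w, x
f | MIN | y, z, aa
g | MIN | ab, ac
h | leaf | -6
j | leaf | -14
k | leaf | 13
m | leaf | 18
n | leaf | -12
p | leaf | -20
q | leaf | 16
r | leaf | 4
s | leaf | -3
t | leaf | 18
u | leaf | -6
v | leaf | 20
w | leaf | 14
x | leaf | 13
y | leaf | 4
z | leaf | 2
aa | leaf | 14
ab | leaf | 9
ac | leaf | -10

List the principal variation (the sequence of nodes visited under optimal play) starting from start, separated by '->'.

start -> M1 -> a -> j

a (MIN): min(-6, -14) = -14
b (MIN): min(13, 18, -12, -20) = -20
M1 (MAX): max(-14, -20) = -14
c (MIN): min(16, 4, -3) = -3
d (MIN): min(18, -6) = -6
M2 (MAX): max(-3, -6) = -3
e (MIN): min(20, 14, 13) = 13
f (MIN): min(4, 2, 14) = 2
g (MIN): min(9, -10) = -10
M3 (MAX): max(13, 2, -10) = 13
start (MIN): min(-14, -3, 13) = -14
At start, MIN picks M1 (lowest: -14).
At M1, MAX picks a (highest: -14).
At a, MIN picks j (lowest: -14).
Terminal value -14.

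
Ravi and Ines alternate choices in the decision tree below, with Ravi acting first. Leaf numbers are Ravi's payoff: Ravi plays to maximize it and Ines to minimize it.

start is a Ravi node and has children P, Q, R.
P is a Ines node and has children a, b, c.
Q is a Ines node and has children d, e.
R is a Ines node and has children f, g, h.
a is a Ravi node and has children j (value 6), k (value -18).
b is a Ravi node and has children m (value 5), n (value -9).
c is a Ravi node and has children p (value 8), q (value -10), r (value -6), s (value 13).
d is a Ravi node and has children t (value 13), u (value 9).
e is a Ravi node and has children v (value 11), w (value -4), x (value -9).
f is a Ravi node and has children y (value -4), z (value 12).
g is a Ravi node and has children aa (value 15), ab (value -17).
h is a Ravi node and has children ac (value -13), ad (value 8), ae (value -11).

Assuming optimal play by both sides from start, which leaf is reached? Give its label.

v

a (Ravi): max(6, -18) = 6
b (Ravi): max(5, -9) = 5
c (Ravi): max(8, -10, -6, 13) = 13
P (Ines): min(6, 5, 13) = 5
d (Ravi): max(13, 9) = 13
e (Ravi): max(11, -4, -9) = 11
Q (Ines): min(13, 11) = 11
f (Ravi): max(-4, 12) = 12
g (Ravi): max(15, -17) = 15
h (Ravi): max(-13, 8, -11) = 8
R (Ines): min(12, 15, 8) = 8
start (Ravi): max(5, 11, 8) = 11
At start, Ravi picks Q (highest: 11).
At Q, Ines picks e (lowest: 11).
At e, Ravi picks v (highest: 11).
Terminal value 11.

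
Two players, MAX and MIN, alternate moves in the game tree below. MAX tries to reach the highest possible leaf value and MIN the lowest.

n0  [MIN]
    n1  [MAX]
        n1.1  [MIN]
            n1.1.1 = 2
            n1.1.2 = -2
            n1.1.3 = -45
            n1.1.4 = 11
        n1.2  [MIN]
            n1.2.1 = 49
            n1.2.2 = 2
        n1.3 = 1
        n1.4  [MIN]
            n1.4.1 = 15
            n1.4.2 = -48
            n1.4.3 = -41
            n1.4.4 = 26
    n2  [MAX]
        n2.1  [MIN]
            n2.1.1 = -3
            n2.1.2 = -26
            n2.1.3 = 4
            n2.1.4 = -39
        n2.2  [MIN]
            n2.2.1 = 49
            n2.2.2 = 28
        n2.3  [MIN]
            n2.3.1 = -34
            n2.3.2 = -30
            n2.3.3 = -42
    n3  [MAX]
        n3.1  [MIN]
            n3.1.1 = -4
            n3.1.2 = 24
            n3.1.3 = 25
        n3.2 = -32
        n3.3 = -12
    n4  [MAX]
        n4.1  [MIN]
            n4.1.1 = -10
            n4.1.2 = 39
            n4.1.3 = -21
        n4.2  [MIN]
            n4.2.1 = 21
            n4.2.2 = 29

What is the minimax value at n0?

-4

n1.1 (MIN): min(2, -2, -45, 11) = -45
n1.2 (MIN): min(49, 2) = 2
n1.4 (MIN): min(15, -48, -41, 26) = -48
n1 (MAX): max(-45, 2, 1, -48) = 2
n2.1 (MIN): min(-3, -26, 4, -39) = -39
n2.2 (MIN): min(49, 28) = 28
n2.3 (MIN): min(-34, -30, -42) = -42
n2 (MAX): max(-39, 28, -42) = 28
n3.1 (MIN): min(-4, 24, 25) = -4
n3 (MAX): max(-4, -32, -12) = -4
n4.1 (MIN): min(-10, 39, -21) = -21
n4.2 (MIN): min(21, 29) = 21
n4 (MAX): max(-21, 21) = 21
n0 (MIN): min(2, 28, -4, 21) = -4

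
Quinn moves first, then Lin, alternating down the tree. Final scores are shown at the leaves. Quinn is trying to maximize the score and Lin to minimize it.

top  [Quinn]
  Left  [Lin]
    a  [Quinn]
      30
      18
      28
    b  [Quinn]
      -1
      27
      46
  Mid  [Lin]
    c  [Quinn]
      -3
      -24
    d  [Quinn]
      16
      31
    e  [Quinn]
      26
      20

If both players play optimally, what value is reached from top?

a (Quinn): max(30, 18, 28) = 30
b (Quinn): max(-1, 27, 46) = 46
Left (Lin): min(30, 46) = 30
c (Quinn): max(-3, -24) = -3
d (Quinn): max(16, 31) = 31
e (Quinn): max(26, 20) = 26
Mid (Lin): min(-3, 31, 26) = -3
top (Quinn): max(30, -3) = 30

30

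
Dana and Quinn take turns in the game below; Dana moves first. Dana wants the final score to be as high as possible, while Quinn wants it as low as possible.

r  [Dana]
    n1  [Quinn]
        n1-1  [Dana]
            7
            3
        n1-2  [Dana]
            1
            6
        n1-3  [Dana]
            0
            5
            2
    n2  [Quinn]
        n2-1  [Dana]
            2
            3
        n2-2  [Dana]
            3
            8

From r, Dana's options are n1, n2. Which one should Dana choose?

n1-1 (Dana): max(7, 3) = 7
n1-2 (Dana): max(1, 6) = 6
n1-3 (Dana): max(0, 5, 2) = 5
n1 (Quinn): min(7, 6, 5) = 5
n2-1 (Dana): max(2, 3) = 3
n2-2 (Dana): max(3, 8) = 8
n2 (Quinn): min(3, 8) = 3
r (Dana): max(5, 3) = 5
Dana at r wants the highest of {n1=5, n2=3}, so chooses n1.

n1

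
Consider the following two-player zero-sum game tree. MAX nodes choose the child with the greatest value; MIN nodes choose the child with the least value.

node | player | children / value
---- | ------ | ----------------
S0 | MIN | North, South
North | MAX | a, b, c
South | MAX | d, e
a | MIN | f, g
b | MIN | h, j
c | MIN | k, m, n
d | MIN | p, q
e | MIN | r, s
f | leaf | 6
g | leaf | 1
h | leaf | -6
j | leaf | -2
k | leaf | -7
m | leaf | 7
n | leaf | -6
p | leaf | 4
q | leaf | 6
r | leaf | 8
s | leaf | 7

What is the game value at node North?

a (MIN): min(6, 1) = 1
b (MIN): min(-6, -2) = -6
c (MIN): min(-7, 7, -6) = -7
North (MAX): max(1, -6, -7) = 1

1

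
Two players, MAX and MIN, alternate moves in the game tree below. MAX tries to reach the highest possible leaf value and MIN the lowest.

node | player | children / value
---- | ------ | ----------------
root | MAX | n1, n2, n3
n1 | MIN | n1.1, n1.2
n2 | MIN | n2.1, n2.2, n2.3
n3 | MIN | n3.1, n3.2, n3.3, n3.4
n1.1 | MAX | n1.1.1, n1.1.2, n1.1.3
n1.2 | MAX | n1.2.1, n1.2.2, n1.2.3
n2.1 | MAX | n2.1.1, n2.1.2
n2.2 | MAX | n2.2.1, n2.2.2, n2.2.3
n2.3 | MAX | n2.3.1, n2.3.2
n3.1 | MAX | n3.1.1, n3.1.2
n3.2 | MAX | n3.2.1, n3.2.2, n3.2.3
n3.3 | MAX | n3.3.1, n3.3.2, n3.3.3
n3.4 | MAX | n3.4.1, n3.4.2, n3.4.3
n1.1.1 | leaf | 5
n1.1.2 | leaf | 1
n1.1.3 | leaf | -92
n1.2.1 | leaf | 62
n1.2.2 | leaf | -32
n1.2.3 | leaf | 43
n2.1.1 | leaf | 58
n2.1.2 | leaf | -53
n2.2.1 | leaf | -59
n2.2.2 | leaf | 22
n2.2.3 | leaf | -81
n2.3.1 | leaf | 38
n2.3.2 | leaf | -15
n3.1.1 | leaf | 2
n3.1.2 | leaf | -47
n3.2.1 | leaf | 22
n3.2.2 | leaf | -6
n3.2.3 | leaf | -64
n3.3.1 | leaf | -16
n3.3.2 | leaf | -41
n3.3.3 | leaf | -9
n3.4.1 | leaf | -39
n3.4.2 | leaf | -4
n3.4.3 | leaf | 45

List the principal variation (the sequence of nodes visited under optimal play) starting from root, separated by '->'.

root -> n2 -> n2.2 -> n2.2.2

n1.1 (MAX): max(5, 1, -92) = 5
n1.2 (MAX): max(62, -32, 43) = 62
n1 (MIN): min(5, 62) = 5
n2.1 (MAX): max(58, -53) = 58
n2.2 (MAX): max(-59, 22, -81) = 22
n2.3 (MAX): max(38, -15) = 38
n2 (MIN): min(58, 22, 38) = 22
n3.1 (MAX): max(2, -47) = 2
n3.2 (MAX): max(22, -6, -64) = 22
n3.3 (MAX): max(-16, -41, -9) = -9
n3.4 (MAX): max(-39, -4, 45) = 45
n3 (MIN): min(2, 22, -9, 45) = -9
root (MAX): max(5, 22, -9) = 22
At root, MAX picks n2 (highest: 22).
At n2, MIN picks n2.2 (lowest: 22).
At n2.2, MAX picks n2.2.2 (highest: 22).
Terminal value 22.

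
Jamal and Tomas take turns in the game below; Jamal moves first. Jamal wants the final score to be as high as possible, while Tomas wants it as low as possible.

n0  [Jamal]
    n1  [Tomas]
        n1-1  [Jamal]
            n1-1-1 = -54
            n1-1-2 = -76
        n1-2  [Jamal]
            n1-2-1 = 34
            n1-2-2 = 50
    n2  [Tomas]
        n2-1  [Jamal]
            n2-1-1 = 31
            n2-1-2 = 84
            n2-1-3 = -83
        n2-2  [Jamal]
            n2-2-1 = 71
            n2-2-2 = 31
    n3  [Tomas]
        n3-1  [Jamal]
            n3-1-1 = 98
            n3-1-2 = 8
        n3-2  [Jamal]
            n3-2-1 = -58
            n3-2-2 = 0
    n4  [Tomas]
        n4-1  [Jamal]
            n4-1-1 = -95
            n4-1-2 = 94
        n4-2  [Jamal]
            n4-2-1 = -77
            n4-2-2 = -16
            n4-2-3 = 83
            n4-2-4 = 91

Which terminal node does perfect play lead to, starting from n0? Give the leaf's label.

n1-1 (Jamal): max(-54, -76) = -54
n1-2 (Jamal): max(34, 50) = 50
n1 (Tomas): min(-54, 50) = -54
n2-1 (Jamal): max(31, 84, -83) = 84
n2-2 (Jamal): max(71, 31) = 71
n2 (Tomas): min(84, 71) = 71
n3-1 (Jamal): max(98, 8) = 98
n3-2 (Jamal): max(-58, 0) = 0
n3 (Tomas): min(98, 0) = 0
n4-1 (Jamal): max(-95, 94) = 94
n4-2 (Jamal): max(-77, -16, 83, 91) = 91
n4 (Tomas): min(94, 91) = 91
n0 (Jamal): max(-54, 71, 0, 91) = 91
At n0, Jamal picks n4 (highest: 91).
At n4, Tomas picks n4-2 (lowest: 91).
At n4-2, Jamal picks n4-2-4 (highest: 91).
Terminal value 91.

n4-2-4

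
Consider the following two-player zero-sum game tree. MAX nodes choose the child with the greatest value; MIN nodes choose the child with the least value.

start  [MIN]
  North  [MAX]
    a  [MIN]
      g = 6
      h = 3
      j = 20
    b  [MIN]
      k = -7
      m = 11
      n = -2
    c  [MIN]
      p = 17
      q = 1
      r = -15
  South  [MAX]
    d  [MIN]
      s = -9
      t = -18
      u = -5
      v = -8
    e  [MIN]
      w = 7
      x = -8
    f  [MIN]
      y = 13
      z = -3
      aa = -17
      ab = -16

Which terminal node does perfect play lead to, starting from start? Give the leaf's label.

a (MIN): min(6, 3, 20) = 3
b (MIN): min(-7, 11, -2) = -7
c (MIN): min(17, 1, -15) = -15
North (MAX): max(3, -7, -15) = 3
d (MIN): min(-9, -18, -5, -8) = -18
e (MIN): min(7, -8) = -8
f (MIN): min(13, -3, -17, -16) = -17
South (MAX): max(-18, -8, -17) = -8
start (MIN): min(3, -8) = -8
At start, MIN picks South (lowest: -8).
At South, MAX picks e (highest: -8).
At e, MIN picks x (lowest: -8).
Terminal value -8.

x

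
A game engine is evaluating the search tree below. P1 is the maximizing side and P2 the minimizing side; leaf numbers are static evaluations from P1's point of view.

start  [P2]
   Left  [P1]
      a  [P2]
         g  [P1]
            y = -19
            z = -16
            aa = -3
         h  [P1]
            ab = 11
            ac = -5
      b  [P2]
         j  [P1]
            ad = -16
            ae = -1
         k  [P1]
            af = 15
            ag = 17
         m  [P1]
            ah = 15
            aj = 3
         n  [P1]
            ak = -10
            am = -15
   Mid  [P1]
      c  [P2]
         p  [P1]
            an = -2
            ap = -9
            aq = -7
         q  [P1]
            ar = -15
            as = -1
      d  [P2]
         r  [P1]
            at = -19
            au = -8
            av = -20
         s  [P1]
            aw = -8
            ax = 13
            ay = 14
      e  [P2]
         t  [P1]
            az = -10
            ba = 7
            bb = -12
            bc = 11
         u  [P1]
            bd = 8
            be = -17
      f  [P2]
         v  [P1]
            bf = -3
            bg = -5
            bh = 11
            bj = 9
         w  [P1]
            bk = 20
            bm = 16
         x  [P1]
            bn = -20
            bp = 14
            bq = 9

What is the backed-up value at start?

-3

g (P1): max(-19, -16, -3) = -3
h (P1): max(11, -5) = 11
a (P2): min(-3, 11) = -3
j (P1): max(-16, -1) = -1
k (P1): max(15, 17) = 17
m (P1): max(15, 3) = 15
n (P1): max(-10, -15) = -10
b (P2): min(-1, 17, 15, -10) = -10
Left (P1): max(-3, -10) = -3
p (P1): max(-2, -9, -7) = -2
q (P1): max(-15, -1) = -1
c (P2): min(-2, -1) = -2
r (P1): max(-19, -8, -20) = -8
s (P1): max(-8, 13, 14) = 14
d (P2): min(-8, 14) = -8
t (P1): max(-10, 7, -12, 11) = 11
u (P1): max(8, -17) = 8
e (P2): min(11, 8) = 8
v (P1): max(-3, -5, 11, 9) = 11
w (P1): max(20, 16) = 20
x (P1): max(-20, 14, 9) = 14
f (P2): min(11, 20, 14) = 11
Mid (P1): max(-2, -8, 8, 11) = 11
start (P2): min(-3, 11) = -3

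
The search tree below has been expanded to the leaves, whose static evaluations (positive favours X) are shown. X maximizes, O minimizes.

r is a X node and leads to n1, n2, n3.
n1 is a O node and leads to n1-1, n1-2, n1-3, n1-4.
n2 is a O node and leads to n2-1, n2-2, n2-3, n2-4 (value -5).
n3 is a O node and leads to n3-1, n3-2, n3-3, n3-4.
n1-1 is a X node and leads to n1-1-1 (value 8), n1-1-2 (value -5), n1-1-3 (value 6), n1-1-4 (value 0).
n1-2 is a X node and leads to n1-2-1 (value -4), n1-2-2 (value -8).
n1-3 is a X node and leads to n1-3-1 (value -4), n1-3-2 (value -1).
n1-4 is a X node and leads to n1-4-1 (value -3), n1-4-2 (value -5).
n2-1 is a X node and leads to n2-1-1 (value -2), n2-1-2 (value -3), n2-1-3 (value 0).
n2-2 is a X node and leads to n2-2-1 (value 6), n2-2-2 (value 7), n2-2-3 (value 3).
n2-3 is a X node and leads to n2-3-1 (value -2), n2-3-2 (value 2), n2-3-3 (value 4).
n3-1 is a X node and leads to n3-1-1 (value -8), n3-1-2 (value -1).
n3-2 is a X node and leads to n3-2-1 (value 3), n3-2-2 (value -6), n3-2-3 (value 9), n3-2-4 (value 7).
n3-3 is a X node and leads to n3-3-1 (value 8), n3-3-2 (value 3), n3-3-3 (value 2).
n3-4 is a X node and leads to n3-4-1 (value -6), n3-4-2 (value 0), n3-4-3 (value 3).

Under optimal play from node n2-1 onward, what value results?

n2-1 (X): max(-2, -3, 0) = 0

0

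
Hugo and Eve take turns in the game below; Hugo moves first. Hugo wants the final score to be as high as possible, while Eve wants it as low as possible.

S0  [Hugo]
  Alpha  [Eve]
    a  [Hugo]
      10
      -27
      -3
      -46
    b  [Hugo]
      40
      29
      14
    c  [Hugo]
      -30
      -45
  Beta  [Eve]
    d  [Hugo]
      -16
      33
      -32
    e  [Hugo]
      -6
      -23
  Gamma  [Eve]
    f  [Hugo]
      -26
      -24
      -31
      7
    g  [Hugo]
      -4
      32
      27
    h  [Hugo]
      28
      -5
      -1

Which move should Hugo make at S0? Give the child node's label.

a (Hugo): max(10, -27, -3, -46) = 10
b (Hugo): max(40, 29, 14) = 40
c (Hugo): max(-30, -45) = -30
Alpha (Eve): min(10, 40, -30) = -30
d (Hugo): max(-16, 33, -32) = 33
e (Hugo): max(-6, -23) = -6
Beta (Eve): min(33, -6) = -6
f (Hugo): max(-26, -24, -31, 7) = 7
g (Hugo): max(-4, 32, 27) = 32
h (Hugo): max(28, -5, -1) = 28
Gamma (Eve): min(7, 32, 28) = 7
S0 (Hugo): max(-30, -6, 7) = 7
Hugo at S0 wants the highest of {Alpha=-30, Beta=-6, Gamma=7}, so chooses Gamma.

Gamma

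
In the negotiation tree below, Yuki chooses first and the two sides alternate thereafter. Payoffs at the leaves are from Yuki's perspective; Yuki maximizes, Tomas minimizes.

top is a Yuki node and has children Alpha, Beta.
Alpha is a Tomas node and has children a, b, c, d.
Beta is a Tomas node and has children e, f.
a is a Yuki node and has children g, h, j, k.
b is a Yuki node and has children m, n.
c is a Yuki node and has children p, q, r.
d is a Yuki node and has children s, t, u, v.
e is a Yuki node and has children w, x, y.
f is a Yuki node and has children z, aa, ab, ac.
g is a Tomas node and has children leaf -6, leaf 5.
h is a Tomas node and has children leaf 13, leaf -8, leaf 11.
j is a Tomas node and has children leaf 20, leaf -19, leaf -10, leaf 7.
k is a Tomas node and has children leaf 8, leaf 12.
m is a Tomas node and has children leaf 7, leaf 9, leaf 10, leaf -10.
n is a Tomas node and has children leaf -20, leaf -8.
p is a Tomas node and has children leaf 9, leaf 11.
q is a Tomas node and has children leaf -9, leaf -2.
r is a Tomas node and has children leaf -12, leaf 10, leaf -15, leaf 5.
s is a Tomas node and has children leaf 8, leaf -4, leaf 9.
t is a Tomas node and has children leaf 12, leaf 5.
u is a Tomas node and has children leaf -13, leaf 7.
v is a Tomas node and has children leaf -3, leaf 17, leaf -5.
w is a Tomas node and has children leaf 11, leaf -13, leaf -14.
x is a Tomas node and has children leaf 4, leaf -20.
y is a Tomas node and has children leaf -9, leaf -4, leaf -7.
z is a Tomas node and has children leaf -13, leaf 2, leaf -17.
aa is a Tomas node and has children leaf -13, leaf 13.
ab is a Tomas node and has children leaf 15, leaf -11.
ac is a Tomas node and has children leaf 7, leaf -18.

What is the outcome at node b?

-10

m (Tomas): min(7, 9, 10, -10) = -10
n (Tomas): min(-20, -8) = -20
b (Yuki): max(-10, -20) = -10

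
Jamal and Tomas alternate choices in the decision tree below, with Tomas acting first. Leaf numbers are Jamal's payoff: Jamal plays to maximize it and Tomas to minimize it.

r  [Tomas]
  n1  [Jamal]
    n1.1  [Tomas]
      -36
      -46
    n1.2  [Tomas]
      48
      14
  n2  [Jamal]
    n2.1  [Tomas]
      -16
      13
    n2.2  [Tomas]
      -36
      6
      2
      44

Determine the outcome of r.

-16

n1.1 (Tomas): min(-36, -46) = -46
n1.2 (Tomas): min(48, 14) = 14
n1 (Jamal): max(-46, 14) = 14
n2.1 (Tomas): min(-16, 13) = -16
n2.2 (Tomas): min(-36, 6, 2, 44) = -36
n2 (Jamal): max(-16, -36) = -16
r (Tomas): min(14, -16) = -16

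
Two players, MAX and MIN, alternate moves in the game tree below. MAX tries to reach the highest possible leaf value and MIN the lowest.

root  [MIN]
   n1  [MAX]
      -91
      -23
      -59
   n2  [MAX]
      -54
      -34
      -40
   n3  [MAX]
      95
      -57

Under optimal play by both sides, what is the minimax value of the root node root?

n1 (MAX): max(-91, -23, -59) = -23
n2 (MAX): max(-54, -34, -40) = -34
n3 (MAX): max(95, -57) = 95
root (MIN): min(-23, -34, 95) = -34

-34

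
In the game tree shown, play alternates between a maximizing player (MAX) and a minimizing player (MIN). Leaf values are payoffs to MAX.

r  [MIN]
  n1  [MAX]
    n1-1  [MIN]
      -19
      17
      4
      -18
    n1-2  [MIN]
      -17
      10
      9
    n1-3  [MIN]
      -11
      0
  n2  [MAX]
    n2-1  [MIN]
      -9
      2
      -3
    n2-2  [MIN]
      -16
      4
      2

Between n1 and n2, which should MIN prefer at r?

n1

n1-1 (MIN): min(-19, 17, 4, -18) = -19
n1-2 (MIN): min(-17, 10, 9) = -17
n1-3 (MIN): min(-11, 0) = -11
n1 (MAX): max(-19, -17, -11) = -11
n2-1 (MIN): min(-9, 2, -3) = -9
n2-2 (MIN): min(-16, 4, 2) = -16
n2 (MAX): max(-9, -16) = -9
MIN prefers the lower value; n1=-11, n2=-9. n1 is better since -11 < -9.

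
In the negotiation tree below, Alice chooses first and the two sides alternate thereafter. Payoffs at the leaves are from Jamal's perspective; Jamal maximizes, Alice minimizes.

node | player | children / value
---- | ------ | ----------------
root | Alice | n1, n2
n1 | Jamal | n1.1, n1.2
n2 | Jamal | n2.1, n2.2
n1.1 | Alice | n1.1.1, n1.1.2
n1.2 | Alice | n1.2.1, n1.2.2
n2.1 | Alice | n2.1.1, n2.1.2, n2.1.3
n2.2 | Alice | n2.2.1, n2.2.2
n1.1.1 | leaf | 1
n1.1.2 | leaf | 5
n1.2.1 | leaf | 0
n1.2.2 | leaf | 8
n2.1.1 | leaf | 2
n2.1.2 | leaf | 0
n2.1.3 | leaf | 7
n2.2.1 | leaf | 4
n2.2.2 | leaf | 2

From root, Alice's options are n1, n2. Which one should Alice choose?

n1.1 (Alice): min(1, 5) = 1
n1.2 (Alice): min(0, 8) = 0
n1 (Jamal): max(1, 0) = 1
n2.1 (Alice): min(2, 0, 7) = 0
n2.2 (Alice): min(4, 2) = 2
n2 (Jamal): max(0, 2) = 2
root (Alice): min(1, 2) = 1
Alice at root wants the lowest of {n1=1, n2=2}, so chooses n1.

n1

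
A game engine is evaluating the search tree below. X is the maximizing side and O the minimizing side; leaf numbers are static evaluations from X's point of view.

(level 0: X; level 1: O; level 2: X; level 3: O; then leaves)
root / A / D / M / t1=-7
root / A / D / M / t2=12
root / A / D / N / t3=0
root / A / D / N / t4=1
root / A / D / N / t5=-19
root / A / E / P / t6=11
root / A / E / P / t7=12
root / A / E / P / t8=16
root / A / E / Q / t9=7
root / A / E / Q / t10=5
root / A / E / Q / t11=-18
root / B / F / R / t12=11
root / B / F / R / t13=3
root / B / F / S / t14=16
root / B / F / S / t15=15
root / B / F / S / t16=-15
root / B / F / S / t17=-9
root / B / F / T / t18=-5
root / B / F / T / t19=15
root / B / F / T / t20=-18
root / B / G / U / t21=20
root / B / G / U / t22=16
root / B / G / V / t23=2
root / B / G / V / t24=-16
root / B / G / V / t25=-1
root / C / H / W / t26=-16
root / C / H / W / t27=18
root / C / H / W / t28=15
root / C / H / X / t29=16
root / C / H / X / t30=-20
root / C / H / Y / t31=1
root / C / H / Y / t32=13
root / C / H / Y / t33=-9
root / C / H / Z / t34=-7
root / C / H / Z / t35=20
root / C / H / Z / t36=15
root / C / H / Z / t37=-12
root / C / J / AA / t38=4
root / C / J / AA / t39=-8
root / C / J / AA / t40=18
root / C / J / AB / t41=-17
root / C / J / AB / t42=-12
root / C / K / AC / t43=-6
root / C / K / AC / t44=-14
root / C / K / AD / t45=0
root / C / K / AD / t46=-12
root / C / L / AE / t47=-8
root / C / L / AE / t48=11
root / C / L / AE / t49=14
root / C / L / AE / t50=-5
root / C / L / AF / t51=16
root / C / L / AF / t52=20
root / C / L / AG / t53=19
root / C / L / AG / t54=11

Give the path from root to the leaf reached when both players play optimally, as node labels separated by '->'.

M (O): min(-7, 12) = -7
N (O): min(0, 1, -19) = -19
D (X): max(-7, -19) = -7
P (O): min(11, 12, 16) = 11
Q (O): min(7, 5, -18) = -18
E (X): max(11, -18) = 11
A (O): min(-7, 11) = -7
R (O): min(11, 3) = 3
S (O): min(16, 15, -15, -9) = -15
T (O): min(-5, 15, -18) = -18
F (X): max(3, -15, -18) = 3
U (O): min(20, 16) = 16
V (O): min(2, -16, -1) = -16
G (X): max(16, -16) = 16
B (O): min(3, 16) = 3
W (O): min(-16, 18, 15) = -16
X (O): min(16, -20) = -20
Y (O): min(1, 13, -9) = -9
Z (O): min(-7, 20, 15, -12) = -12
H (X): max(-16, -20, -9, -12) = -9
AA (O): min(4, -8, 18) = -8
AB (O): min(-17, -12) = -17
J (X): max(-8, -17) = -8
AC (O): min(-6, -14) = -14
AD (O): min(0, -12) = -12
K (X): max(-14, -12) = -12
AE (O): min(-8, 11, 14, -5) = -8
AF (O): min(16, 20) = 16
AG (O): min(19, 11) = 11
L (X): max(-8, 16, 11) = 16
C (O): min(-9, -8, -12, 16) = -12
root (X): max(-7, 3, -12) = 3
At root, X picks B (highest: 3).
At B, O picks F (lowest: 3).
At F, X picks R (highest: 3).
At R, O picks t13 (lowest: 3).
Terminal value 3.

root -> B -> F -> R -> t13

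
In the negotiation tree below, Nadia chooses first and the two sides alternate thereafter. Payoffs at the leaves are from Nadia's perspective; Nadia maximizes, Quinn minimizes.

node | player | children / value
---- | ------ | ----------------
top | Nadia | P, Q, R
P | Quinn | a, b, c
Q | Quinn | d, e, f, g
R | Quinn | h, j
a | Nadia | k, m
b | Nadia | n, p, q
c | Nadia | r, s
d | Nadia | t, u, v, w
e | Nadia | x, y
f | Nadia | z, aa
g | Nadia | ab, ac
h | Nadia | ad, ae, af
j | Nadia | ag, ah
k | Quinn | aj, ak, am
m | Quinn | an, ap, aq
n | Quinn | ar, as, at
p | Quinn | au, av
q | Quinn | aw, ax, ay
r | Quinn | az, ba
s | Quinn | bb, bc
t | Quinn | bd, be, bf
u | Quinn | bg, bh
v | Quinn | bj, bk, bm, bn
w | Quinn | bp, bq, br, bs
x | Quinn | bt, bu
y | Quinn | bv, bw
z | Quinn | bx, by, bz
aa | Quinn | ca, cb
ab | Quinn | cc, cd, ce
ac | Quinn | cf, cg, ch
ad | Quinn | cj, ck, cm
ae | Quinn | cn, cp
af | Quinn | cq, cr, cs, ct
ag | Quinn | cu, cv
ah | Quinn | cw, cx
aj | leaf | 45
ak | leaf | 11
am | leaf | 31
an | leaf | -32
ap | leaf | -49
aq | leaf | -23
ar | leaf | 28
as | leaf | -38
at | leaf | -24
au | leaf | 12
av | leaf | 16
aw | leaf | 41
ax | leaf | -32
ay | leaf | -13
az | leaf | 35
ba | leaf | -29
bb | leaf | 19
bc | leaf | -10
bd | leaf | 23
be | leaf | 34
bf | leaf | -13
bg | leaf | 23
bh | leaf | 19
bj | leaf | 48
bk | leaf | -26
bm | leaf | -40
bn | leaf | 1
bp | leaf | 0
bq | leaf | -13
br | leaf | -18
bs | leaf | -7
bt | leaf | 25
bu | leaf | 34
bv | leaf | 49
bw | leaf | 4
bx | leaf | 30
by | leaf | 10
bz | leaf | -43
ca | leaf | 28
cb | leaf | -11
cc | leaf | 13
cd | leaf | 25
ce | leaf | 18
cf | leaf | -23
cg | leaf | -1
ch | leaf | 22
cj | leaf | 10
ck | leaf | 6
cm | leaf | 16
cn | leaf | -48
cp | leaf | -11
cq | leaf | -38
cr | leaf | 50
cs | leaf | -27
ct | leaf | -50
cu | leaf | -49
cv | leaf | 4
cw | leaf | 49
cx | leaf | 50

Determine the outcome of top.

k (Quinn): min(45, 11, 31) = 11
m (Quinn): min(-32, -49, -23) = -49
a (Nadia): max(11, -49) = 11
n (Quinn): min(28, -38, -24) = -38
p (Quinn): min(12, 16) = 12
q (Quinn): min(41, -32, -13) = -32
b (Nadia): max(-38, 12, -32) = 12
r (Quinn): min(35, -29) = -29
s (Quinn): min(19, -10) = -10
c (Nadia): max(-29, -10) = -10
P (Quinn): min(11, 12, -10) = -10
t (Quinn): min(23, 34, -13) = -13
u (Quinn): min(23, 19) = 19
v (Quinn): min(48, -26, -40, 1) = -40
w (Quinn): min(0, -13, -18, -7) = -18
d (Nadia): max(-13, 19, -40, -18) = 19
x (Quinn): min(25, 34) = 25
y (Quinn): min(49, 4) = 4
e (Nadia): max(25, 4) = 25
z (Quinn): min(30, 10, -43) = -43
aa (Quinn): min(28, -11) = -11
f (Nadia): max(-43, -11) = -11
ab (Quinn): min(13, 25, 18) = 13
ac (Quinn): min(-23, -1, 22) = -23
g (Nadia): max(13, -23) = 13
Q (Quinn): min(19, 25, -11, 13) = -11
ad (Quinn): min(10, 6, 16) = 6
ae (Quinn): min(-48, -11) = -48
af (Quinn): min(-38, 50, -27, -50) = -50
h (Nadia): max(6, -48, -50) = 6
ag (Quinn): min(-49, 4) = -49
ah (Quinn): min(49, 50) = 49
j (Nadia): max(-49, 49) = 49
R (Quinn): min(6, 49) = 6
top (Nadia): max(-10, -11, 6) = 6

6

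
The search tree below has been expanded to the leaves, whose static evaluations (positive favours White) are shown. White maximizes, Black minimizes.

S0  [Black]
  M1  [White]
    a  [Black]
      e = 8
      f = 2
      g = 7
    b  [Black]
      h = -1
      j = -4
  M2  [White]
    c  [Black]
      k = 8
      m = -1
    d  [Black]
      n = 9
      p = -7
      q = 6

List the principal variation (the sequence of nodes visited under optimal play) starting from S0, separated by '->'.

a (Black): min(8, 2, 7) = 2
b (Black): min(-1, -4) = -4
M1 (White): max(2, -4) = 2
c (Black): min(8, -1) = -1
d (Black): min(9, -7, 6) = -7
M2 (White): max(-1, -7) = -1
S0 (Black): min(2, -1) = -1
At S0, Black picks M2 (lowest: -1).
At M2, White picks c (highest: -1).
At c, Black picks m (lowest: -1).
Terminal value -1.

S0 -> M2 -> c -> m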